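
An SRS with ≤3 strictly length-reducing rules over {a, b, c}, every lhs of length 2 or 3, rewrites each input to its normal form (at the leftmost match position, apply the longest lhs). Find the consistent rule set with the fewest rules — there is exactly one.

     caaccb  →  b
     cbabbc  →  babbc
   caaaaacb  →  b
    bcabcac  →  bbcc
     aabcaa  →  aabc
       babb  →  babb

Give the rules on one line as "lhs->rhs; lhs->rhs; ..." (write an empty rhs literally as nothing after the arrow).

ca->c; cb->b

  | caaccb => caccb => cccb => ccb => cb => b
  | cbabbc => babbc
  | caaaaacb => caaaacb => caaacb => caacb => cacb => ccb => cb => b
  | bcabcac => bcbcac => bbcac => bbcc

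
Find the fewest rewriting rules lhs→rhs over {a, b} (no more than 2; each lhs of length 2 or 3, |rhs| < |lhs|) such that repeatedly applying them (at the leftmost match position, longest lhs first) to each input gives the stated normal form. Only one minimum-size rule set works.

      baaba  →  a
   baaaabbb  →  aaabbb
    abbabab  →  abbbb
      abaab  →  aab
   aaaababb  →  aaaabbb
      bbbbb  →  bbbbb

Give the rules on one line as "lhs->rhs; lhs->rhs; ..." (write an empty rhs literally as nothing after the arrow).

  | baaba => aba => a
  | baaaabbb => aaabbb
  | abbabab => abbbab => abbbb
  | abaab => aab

ba->; bab->bb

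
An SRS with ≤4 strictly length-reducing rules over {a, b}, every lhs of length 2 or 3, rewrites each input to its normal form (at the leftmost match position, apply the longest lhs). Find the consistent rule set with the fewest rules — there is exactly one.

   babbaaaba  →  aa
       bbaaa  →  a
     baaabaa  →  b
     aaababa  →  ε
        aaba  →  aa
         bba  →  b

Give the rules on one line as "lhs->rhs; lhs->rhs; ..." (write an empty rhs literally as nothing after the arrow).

  | babbaaaba => baaaba => aaba => aa
  | bbaaa => baa => a
  | baaabaa => aabaa => aaa => b
  | aaababa => bbaba => ba => ε

aaa->b; ba->; bab->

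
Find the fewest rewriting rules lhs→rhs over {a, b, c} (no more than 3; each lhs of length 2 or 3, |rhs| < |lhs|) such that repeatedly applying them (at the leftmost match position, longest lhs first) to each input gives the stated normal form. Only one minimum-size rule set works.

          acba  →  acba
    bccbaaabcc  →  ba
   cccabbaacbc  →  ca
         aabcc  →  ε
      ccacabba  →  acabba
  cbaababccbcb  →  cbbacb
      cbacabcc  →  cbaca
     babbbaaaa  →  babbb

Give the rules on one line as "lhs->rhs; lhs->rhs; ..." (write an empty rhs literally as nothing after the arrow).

  | acba
  | bccbaaabcc => ccbaaabcc => baaabcc => babcc => bacc => ba
  | cccabbaacbc => cabbaacbc => cabbcbc => cabcbc => cacbc => cacc => ca
  | aabcc => bcc => cc => ε

aa->; bc->c; cc->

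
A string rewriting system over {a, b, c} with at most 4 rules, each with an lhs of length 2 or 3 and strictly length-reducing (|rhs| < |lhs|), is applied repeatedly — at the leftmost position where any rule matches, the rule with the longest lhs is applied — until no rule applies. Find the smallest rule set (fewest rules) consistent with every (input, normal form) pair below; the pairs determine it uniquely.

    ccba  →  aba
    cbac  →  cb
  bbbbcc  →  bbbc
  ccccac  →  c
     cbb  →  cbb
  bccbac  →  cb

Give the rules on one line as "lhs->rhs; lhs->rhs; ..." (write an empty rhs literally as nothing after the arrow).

ac->; bcc->c; cc->a

  | ccba => aba
  | cbac => cb
  | bbbbcc => bbbc
  | ccccac => accac => cac => c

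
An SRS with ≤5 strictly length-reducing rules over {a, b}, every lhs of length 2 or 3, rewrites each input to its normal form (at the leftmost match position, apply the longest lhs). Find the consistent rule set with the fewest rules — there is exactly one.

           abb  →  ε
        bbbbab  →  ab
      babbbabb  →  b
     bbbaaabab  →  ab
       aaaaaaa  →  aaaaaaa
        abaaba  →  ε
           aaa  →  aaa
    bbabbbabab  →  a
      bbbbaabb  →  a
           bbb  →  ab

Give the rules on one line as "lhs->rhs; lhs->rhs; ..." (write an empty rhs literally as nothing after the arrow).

aba->; abb->; bb->a; bba->ba

  | abb => ε
  | bbbbab => abbab => ab
  | babbbabb => bbabb => babb => b
  | bbbaaabab => abaaabab => aabab => ab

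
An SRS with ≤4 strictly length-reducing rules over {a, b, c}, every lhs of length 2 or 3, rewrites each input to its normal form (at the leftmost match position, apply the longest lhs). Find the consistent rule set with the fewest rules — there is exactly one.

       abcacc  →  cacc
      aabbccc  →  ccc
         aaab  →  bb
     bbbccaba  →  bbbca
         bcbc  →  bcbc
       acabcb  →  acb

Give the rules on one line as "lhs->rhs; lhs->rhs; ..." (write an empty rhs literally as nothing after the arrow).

aaa->b; ab->; cab->

  | abcacc => cacc
  | aabbccc => abccc => ccc
  | aaab => bb
  | bbbccaba => bbbca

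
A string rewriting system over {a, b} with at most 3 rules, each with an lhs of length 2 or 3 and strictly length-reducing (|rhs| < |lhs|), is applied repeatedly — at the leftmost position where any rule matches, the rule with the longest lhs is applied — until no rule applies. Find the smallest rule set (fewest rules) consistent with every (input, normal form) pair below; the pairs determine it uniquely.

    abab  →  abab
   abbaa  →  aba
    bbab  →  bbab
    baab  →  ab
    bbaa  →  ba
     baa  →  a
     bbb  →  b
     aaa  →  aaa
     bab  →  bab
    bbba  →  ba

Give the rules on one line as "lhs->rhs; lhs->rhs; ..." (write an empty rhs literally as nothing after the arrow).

  | abab
  | abbaa => aba
  | bbab
  | baab => ab

baa->a; bbb->b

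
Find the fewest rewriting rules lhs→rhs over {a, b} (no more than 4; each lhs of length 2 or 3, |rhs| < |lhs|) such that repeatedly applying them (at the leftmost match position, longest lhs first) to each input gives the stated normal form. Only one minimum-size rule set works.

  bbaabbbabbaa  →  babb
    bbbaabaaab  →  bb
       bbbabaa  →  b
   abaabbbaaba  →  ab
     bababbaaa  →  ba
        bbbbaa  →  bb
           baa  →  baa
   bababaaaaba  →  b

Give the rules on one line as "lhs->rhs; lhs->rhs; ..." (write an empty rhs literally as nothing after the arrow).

aab->b; aba->; bba->b

  | bbaabbbabbaa => babbbabbaa => babbbbaa => babbba => babb
  | bbbaabaaab => bbabaaab => bbaaab => baab => bb
  | bbbabaa => bbbaa => bba => b
  | abaabbbaaba => abbbaaba => abbaba => abba => ab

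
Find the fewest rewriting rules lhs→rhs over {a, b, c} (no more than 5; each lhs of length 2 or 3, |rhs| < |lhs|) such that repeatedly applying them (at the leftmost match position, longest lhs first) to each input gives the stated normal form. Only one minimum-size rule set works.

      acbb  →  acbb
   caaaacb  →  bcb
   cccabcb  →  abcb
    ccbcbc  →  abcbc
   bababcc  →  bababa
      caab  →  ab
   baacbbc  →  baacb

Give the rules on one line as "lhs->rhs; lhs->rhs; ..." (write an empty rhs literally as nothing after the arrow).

  | acbb
  | caaaacb => aaacb => bcb
  | cccabcb => acabcb => abcb
  | ccbcbc => abcbc

aaa->b; bbc->b; ca->; cc->a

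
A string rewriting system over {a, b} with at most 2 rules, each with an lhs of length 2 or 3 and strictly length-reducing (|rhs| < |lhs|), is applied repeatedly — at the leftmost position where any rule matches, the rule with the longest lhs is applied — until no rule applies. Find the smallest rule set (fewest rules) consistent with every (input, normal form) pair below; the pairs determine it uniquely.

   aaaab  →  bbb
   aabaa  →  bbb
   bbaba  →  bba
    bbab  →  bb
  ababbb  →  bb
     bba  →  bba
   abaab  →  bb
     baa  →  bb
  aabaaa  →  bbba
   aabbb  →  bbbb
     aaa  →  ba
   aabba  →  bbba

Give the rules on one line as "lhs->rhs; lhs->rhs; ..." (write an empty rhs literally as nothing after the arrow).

aa->b; ab->

  | aaaab => baab => bbb
  | aabaa => bbaa => bbb
  | bbaba => bba
  | bbab => bb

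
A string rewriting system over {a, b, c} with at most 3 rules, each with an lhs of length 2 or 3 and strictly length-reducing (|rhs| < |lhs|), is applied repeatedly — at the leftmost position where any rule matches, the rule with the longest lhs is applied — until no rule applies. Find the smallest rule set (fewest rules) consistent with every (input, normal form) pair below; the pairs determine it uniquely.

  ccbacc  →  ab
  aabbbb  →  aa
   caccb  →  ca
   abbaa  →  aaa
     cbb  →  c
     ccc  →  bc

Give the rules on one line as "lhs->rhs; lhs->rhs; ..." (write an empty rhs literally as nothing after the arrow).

  | ccbacc => bbacc => acc => ab
  | aabbbb => aabb => aa
  | caccb => cabb => ca
  | abbaa => aaa

bb->; cc->b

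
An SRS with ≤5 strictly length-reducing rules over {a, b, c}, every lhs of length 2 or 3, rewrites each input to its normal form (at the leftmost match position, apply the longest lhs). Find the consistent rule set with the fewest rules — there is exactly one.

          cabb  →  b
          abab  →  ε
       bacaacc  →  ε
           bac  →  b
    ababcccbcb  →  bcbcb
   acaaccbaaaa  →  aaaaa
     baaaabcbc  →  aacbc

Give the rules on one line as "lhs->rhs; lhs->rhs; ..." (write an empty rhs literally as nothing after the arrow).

  | cabb => abb => b
  | abab => ab => ε
  | bacaacc => ccaacc => baacc => cacc => acc => ab => ε
  | bac => cc => b

ab->; ba->c; ca->a; cc->b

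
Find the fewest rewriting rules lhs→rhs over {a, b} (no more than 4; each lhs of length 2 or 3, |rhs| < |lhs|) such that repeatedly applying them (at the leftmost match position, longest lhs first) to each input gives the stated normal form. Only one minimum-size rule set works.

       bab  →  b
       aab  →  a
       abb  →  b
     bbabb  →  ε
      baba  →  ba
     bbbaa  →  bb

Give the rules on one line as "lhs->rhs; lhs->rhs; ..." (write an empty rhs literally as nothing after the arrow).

  | bab => b
  | aab => a
  | abb => b
  | bbabb => aabb => ab => ε

aaa->b; ab->; bba->aa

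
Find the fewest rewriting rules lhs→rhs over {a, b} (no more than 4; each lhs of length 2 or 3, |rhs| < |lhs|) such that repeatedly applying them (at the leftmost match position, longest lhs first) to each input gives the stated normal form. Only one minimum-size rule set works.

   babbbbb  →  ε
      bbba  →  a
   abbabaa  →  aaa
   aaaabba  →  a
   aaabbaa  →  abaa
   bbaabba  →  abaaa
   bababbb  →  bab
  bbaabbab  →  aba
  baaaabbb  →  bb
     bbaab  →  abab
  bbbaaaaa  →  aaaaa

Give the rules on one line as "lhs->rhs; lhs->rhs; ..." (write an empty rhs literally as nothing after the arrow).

aab->; abb->aa; bba->ab; bbb->

  | babbbbb => baabbb => bbb => ε
  | bbba => a
  | abbabaa => aaabaa => aaa
  | aaaabba => aaba => a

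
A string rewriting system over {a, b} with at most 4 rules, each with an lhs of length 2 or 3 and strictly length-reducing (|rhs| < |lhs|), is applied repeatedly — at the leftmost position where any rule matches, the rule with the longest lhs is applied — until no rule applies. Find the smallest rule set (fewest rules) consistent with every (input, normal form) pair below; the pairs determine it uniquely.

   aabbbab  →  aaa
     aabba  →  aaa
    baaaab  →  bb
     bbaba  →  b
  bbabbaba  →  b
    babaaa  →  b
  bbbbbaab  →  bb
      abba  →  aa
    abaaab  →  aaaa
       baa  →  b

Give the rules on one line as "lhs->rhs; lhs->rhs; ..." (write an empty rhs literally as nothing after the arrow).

  | aabbbab => aabbab => aabab => aaab => aaa
  | aabba => aaba => aaa
  | baaaab => baaab => baab => bab => bb
  | bbaba => baba => bba => ba => b

ab->a; ba->b; bba->ba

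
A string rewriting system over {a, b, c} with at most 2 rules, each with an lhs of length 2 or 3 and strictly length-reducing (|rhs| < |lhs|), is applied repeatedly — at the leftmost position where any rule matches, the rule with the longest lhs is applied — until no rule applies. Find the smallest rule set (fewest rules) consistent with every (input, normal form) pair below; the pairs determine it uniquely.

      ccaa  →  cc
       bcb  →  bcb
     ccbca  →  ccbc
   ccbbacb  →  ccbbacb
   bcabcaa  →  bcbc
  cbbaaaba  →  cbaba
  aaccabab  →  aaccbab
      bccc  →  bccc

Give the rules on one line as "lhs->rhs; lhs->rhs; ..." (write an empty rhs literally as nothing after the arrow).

baa->; ca->c

  | ccaa => cca => cc
  | bcb
  | ccbca => ccbc
  | ccbbacb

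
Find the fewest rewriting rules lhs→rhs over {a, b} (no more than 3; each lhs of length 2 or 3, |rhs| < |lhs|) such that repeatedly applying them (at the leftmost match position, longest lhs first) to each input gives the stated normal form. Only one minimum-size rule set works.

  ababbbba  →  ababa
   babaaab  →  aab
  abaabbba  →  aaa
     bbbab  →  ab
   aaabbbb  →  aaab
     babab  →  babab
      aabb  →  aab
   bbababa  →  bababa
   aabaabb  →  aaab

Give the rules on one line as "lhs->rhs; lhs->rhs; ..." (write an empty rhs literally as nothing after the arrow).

  | ababbbba => ababa
  | babaaab => baaab => aab
  | abaabbba => aabbba => aaa
  | bbbab => ab

baa->a; bb->b; bbb->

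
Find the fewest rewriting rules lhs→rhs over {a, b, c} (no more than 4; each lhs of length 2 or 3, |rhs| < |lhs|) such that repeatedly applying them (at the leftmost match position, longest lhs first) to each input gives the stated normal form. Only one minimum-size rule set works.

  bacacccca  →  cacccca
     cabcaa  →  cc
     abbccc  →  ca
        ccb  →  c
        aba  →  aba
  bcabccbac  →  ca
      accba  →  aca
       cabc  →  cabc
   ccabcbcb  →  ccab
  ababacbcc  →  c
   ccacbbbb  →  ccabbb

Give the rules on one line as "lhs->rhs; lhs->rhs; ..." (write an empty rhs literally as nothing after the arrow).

  | bacacccca => aaacccca => cacccca
  | cabcaa => cabcc => caa => cc
  | abbccc => abac => aaa => ca
  | ccb => c

aa->c; bac->aa; bcc->a; cb->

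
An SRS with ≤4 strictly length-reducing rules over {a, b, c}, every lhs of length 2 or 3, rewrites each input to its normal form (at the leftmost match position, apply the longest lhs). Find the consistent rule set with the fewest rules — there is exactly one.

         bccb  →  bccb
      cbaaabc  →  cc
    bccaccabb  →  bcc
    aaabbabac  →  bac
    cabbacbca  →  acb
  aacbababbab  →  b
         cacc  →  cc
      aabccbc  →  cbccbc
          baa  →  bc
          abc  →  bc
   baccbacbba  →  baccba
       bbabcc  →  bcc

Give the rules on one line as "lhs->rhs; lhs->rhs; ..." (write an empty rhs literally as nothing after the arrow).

aa->c; ab->b; bb->; ca->

  | bccb
  | cbaaabc => cbcabc => cbbc => cc
  | bccaccabb => bcccabb => bccbb => bcc
  | aaabbabac => cabbabac => bbabac => abac => bac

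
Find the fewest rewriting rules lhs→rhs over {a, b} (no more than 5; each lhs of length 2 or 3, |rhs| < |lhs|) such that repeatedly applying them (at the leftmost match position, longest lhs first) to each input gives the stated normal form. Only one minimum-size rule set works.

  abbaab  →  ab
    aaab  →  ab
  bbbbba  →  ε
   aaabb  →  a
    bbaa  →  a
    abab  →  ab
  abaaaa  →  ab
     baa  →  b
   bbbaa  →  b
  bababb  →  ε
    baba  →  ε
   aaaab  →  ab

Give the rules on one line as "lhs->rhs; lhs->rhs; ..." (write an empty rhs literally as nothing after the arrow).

  | abbaab => aaab => aab => ab
  | aaab => aab => ab
  | bbbbba => bbba => ba => ε
  | aaabb => aabb => abb => a

aa->a; ba->; baa->b; bb->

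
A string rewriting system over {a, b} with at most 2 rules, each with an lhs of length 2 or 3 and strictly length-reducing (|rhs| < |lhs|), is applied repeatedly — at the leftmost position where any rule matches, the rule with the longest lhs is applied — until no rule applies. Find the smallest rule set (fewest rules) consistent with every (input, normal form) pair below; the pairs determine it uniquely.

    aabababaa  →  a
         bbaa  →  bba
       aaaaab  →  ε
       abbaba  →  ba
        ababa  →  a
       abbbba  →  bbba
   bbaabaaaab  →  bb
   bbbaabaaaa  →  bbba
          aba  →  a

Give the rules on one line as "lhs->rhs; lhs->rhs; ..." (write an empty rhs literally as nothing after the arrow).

  | aabababaa => abababaa => ababaa => abaa => aa => a
  | bbaa => bba
  | aaaaab => aaaab => aaab => aab => ab => ε
  | abbaba => baba => ba

aa->a; ab->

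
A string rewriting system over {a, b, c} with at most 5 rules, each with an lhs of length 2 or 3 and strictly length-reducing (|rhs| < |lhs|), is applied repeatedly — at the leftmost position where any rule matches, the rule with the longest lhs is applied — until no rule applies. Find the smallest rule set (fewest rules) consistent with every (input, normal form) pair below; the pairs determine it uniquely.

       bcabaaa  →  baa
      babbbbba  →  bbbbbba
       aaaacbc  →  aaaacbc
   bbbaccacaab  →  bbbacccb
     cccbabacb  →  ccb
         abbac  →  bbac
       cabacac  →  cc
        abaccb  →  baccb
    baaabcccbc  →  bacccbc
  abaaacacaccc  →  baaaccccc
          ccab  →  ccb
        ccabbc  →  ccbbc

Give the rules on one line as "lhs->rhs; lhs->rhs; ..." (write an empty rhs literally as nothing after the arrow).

  | bcabaaa => bcbaaa => baa
  | babbbbba => bbbbbba
  | aaaacbc
  | bbbaccacaab => bbbacccaab => bbbacccab => bbbacccb

aab->; ab->b; ca->c; cba->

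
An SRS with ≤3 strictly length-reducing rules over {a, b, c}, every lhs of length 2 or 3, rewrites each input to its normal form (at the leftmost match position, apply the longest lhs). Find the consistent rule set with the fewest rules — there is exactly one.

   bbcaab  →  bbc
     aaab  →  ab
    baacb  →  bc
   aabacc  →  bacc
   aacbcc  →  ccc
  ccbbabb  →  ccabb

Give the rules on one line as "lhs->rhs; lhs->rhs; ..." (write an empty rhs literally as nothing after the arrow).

aa->; cb->c

  | bbcaab => bbcb => bbc
  | aaab => ab
  | baacb => bcb => bc
  | aabacc => bacc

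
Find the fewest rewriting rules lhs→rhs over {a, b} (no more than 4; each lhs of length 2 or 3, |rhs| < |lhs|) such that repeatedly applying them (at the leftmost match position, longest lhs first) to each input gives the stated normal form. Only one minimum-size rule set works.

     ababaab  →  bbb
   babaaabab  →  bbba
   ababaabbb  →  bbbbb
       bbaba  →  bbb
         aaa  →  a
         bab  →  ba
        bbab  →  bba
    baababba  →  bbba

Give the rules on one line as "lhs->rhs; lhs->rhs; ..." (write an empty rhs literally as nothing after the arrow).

aa->; ab->a; aba->b; abb->b

  | ababaab => bbaab => bbb
  | babaaabab => bbaabab => bbbab => bbba
  | ababaabbb => bbaabbb => bbbbb
  | bbaba => bbb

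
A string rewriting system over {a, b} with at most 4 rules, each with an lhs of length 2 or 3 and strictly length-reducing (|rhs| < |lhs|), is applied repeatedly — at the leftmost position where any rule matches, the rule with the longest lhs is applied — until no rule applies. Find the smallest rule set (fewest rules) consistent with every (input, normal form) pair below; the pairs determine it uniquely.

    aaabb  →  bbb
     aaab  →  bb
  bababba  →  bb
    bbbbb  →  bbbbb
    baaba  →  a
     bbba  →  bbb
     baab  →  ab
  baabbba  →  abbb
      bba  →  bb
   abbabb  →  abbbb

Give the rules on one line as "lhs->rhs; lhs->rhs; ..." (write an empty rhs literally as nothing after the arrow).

aaa->b; ba->; bba->bb

  | aaabb => bbb
  | aaab => bb
  | bababba => babba => bba => bb
  | bbbbb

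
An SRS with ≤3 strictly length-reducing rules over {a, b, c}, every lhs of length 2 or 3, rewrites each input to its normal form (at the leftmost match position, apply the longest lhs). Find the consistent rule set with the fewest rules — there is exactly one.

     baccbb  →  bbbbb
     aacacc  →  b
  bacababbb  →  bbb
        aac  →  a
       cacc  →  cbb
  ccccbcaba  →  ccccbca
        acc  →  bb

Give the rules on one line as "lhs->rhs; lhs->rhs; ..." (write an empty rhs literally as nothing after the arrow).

ab->; ac->; acc->bb

  | baccbb => bbbbb
  | aacacc => aacc => abb => b
  | bacababbb => bababbb => babbb => bbb
  | aac => a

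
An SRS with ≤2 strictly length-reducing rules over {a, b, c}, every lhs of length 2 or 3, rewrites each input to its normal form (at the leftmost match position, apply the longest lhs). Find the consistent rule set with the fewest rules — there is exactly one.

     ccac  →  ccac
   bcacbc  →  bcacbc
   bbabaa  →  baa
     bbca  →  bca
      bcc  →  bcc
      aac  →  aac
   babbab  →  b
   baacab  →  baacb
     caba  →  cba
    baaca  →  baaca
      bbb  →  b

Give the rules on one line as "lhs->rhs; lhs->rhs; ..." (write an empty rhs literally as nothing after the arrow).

ab->b; bb->b

  | ccac
  | bcacbc
  | bbabaa => babaa => bbaa => baa
  | bbca => bca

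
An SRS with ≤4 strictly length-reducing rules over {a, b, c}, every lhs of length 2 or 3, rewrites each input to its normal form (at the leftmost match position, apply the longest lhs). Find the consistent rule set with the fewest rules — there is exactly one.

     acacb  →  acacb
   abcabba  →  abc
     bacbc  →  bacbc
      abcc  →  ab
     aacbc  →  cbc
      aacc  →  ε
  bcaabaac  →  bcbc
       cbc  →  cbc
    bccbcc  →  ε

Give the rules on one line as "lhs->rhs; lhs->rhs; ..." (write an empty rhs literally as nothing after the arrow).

aa->; bb->; cc->

  | acacb
  | abcabba => abcaa => abc
  | bacbc
  | abcc => ab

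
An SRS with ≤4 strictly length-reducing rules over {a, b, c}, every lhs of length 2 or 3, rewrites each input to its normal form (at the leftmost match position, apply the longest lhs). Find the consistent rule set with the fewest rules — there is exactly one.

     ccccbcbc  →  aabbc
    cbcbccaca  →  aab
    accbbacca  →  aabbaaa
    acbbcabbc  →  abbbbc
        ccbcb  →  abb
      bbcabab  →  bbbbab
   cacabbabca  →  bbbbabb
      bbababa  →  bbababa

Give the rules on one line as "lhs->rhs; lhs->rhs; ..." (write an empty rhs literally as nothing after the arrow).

bcb->bb; ca->b; cb->; cc->a

  | ccccbcbc => accbcbc => aabcbc => aabbc
  | cbcbccaca => cbccaca => ccaca => aaca => aab
  | accbbacca => aabbacca => aabbaaa
  | acbbcabbc => abcabbc => abbbbc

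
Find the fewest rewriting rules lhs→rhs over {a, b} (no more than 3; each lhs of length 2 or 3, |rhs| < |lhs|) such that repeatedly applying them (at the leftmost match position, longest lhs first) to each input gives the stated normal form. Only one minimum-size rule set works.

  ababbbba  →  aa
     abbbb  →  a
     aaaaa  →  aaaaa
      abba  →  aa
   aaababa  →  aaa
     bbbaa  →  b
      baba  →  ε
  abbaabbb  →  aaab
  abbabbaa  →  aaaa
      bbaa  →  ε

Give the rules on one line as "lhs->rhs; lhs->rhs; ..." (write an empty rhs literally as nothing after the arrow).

  | ababbbba => abbbba => abba => aa
  | abbbb => abb => a
  | aaaaa
  | abba => aa

abb->a; ba->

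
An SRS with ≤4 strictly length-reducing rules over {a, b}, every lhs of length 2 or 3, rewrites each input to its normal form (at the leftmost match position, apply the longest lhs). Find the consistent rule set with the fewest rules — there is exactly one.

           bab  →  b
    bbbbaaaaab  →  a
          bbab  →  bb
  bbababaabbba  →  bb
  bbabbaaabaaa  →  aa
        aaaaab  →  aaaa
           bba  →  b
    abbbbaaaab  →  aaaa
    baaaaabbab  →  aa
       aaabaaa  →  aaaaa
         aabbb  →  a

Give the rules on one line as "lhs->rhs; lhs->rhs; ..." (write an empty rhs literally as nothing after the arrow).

aab->a; ab->a; ba->

  | bab => b
  | bbbbaaaaab => bbbaaaab => bbaaab => baab => ab => a
  | bbab => bb
  | bbababaabbba => bbabaabbba => bbaabbba => babbba => bbba => bb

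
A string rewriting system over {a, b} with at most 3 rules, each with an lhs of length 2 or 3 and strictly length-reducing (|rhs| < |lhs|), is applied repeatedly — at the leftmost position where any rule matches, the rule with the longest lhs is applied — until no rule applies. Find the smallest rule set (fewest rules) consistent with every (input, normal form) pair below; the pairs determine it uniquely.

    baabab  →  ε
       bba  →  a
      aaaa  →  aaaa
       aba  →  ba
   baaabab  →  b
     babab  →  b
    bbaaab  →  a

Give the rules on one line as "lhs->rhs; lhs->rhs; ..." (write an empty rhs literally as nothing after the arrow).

  | baabab => bab => bb => ε
  | bba => a
  | aaaa
  | aba => ba

aab->; ab->b; bb->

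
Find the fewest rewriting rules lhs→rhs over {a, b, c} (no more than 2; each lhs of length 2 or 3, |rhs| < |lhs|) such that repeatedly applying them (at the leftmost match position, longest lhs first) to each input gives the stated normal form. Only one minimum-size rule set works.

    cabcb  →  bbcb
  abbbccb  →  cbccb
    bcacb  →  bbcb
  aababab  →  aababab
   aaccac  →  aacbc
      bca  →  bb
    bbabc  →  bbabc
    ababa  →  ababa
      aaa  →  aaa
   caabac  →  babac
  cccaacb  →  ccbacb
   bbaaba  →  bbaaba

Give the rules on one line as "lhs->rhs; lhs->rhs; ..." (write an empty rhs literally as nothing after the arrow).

abb->c; ca->b

  | cabcb => bbcb
  | abbbccb => cbccb
  | bcacb => bbcb
  | aababab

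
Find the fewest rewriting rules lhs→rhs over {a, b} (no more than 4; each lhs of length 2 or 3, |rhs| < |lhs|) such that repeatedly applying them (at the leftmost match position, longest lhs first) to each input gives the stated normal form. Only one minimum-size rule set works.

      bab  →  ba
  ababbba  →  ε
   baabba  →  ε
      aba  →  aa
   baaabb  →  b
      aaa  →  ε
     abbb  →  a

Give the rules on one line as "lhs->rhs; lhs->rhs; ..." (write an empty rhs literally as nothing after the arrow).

  | bab => ba
  | ababbba => aabbba => aabba => aaba => aaa => ε
  | baabba => aabba => aaba => aaa => ε
  | aba => aa

aaa->; ab->a; baa->aa; bb->b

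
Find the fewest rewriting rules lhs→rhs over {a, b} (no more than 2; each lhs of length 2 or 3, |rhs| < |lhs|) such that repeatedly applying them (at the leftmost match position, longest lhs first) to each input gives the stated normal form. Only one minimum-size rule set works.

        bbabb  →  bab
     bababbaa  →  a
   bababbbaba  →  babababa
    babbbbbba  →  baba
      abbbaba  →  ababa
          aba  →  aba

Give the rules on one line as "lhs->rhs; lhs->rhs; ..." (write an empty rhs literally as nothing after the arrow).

baa->a; bb->b

  | bbabb => babb => bab
  | bababbaa => bababaa => babaa => baa => a
  | bababbbaba => bababbaba => babababa
  | babbbbbba => babbbbba => babbbba => babbba => babba => baba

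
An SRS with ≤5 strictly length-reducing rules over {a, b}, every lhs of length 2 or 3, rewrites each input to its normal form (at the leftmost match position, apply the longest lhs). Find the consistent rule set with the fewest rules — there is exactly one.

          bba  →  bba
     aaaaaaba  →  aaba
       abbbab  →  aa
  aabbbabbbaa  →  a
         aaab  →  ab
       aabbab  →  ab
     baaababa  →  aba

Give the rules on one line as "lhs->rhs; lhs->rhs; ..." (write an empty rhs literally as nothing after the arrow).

aaa->a; abb->a; baa->ab; bab->a

  | bba
  | aaaaaaba => aaaaba => aaba
  | abbbab => abab => aa
  | aabbbabbbaa => aababbbaa => aaabbaa => abbaa => aaa => a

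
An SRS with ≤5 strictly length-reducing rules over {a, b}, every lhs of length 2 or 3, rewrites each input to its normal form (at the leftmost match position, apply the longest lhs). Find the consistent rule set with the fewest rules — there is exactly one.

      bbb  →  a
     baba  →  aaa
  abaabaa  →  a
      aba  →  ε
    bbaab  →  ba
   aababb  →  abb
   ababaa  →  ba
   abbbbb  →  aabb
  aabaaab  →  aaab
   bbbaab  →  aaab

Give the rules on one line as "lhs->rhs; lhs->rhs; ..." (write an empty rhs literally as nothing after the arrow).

  | bbb => a
  | baba => aaa
  | abaabaa => abaa => a
  | aba => ε

aba->; baa->ba; bab->aa; bbb->a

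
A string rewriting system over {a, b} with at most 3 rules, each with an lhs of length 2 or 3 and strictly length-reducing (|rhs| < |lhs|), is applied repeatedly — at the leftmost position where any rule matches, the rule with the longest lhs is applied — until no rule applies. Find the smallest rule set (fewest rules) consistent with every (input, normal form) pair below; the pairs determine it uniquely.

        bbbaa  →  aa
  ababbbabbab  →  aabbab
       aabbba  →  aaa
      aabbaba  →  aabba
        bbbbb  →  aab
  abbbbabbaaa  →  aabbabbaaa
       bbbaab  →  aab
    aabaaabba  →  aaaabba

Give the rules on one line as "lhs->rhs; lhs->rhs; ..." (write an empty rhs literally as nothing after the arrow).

aba->a; bbb->ab

  | bbbaa => abaa => aa
  | ababbbabbab => abbbabbab => aababbab => aabbab
  | aabbba => aaaba => aaa
  | aabbaba => aabba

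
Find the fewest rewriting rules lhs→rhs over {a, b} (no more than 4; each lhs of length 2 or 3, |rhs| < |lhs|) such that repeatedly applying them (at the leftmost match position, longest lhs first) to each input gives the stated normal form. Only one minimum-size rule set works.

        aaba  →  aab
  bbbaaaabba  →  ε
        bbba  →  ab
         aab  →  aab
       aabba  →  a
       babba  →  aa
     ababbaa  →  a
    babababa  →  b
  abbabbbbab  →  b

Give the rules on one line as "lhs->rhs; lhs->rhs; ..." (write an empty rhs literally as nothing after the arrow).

aaa->; ba->b; bab->b; bb->a

  | aaba => aab
  | bbbaaaabba => abaaaabba => abaaabba => abaabba => ababba => abba => aaa => ε
  | bbba => aba => ab
  | aab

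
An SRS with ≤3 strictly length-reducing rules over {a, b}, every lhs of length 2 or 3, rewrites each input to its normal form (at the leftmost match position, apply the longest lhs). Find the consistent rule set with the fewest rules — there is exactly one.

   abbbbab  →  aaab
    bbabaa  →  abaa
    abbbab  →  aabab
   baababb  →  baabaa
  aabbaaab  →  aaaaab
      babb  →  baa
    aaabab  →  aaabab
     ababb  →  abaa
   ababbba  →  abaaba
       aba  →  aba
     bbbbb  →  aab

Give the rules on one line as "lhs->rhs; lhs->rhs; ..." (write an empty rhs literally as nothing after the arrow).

  | abbbbab => aabbab => aaab
  | bbabaa => abaa
  | abbbab => aabab
  | baababb => baabaa

bb->a; bba->a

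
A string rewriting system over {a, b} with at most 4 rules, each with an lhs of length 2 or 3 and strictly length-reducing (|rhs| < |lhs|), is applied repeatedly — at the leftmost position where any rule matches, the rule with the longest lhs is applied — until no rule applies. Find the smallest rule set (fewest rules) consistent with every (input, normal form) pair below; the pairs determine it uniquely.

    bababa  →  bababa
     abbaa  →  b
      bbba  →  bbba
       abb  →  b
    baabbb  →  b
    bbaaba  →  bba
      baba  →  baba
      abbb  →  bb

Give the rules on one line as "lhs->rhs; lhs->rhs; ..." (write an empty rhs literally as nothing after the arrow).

  | bababa
  | abbaa => baa => b
  | bbba
  | abb => b

aa->; aab->aa; abb->b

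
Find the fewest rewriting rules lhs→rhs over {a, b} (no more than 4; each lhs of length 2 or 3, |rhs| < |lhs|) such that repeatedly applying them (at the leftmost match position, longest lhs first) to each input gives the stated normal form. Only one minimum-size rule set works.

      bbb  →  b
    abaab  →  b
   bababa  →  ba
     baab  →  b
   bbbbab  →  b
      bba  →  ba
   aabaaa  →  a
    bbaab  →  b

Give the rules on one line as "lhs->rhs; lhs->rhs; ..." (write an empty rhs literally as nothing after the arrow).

  | bbb => bb => b
  | abaab => baab => b
  | bababa => bbaba => baba => bba => ba
  | baab => b

ab->b; baa->; bb->b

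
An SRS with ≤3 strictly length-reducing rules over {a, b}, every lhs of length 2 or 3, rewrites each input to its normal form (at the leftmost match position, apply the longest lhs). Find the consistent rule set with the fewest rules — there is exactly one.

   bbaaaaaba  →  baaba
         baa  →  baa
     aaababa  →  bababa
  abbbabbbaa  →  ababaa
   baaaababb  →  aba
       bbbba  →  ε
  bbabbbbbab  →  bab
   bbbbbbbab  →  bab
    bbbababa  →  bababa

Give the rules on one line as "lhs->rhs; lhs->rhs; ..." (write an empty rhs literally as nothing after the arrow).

  | bbaaaaaba => aaaaba => baaba
  | baa
  | aaababa => bababa
  | abbbabbbaa => ababbbaa => ababaa

aaa->ba; bb->; bba->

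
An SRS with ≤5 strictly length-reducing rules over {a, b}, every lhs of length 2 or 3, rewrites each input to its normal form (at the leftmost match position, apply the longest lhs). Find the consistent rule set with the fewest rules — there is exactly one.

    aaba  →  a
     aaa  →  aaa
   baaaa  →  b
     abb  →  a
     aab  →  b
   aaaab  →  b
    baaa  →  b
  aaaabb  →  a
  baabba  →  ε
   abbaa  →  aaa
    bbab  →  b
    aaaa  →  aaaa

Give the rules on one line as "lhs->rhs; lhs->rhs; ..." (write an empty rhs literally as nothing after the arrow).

  | aaba => a
  | aaa
  | baaaa => baaa => baa => ba => b
  | abb => bb => a

ab->b; aba->; ba->b; bb->a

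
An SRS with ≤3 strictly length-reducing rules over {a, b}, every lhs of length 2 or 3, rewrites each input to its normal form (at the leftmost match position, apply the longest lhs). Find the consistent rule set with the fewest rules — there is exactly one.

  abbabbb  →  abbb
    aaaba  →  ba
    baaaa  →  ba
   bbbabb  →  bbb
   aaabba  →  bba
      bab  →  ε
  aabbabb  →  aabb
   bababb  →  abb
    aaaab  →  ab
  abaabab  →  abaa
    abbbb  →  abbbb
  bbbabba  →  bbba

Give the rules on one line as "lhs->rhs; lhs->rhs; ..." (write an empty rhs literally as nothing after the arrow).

aaa->; bab->

  | abbabbb => abbb
  | aaaba => ba
  | baaaa => ba
  | bbbabb => bbb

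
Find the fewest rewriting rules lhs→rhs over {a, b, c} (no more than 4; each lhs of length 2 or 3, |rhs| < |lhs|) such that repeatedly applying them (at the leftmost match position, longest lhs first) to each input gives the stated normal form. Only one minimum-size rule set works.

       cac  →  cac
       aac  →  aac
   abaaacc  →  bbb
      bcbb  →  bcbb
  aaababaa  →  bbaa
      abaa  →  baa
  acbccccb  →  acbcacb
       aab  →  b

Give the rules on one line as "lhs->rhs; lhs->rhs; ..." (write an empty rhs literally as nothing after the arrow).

ab->b; acc->bb; ccc->ca

  | cac
  | aac
  | abaaacc => baaacc => baabb => babb => bbb
  | bcbb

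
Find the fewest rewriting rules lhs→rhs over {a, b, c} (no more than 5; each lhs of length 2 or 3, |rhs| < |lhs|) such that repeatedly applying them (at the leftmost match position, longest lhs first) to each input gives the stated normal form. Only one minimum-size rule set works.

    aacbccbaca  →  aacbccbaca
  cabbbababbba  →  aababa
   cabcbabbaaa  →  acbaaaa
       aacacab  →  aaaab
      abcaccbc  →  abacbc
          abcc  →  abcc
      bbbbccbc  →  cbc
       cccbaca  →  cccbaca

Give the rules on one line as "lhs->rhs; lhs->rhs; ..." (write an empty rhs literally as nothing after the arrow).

bb->; bbc->; cab->a; cac->a

  | aacbccbaca
  | cabbbababbba => abbababbba => aababbba => aababa
  | cabcbabbaaa => acbabbaaa => acbaaaa
  | aacacab => aaaab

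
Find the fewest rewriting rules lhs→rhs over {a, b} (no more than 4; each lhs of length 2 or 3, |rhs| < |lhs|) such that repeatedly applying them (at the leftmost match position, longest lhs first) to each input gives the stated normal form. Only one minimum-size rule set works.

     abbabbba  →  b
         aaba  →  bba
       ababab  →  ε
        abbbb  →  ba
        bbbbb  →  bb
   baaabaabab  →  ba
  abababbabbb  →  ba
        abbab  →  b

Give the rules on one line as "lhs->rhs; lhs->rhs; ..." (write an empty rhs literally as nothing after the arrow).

aa->; aab->bb; ab->; bbb->ba

  | abbabbba => babbba => bbba => baa => b
  | aaba => bba
  | ababab => abab => ab => ε
  | abbbb => bbb => ba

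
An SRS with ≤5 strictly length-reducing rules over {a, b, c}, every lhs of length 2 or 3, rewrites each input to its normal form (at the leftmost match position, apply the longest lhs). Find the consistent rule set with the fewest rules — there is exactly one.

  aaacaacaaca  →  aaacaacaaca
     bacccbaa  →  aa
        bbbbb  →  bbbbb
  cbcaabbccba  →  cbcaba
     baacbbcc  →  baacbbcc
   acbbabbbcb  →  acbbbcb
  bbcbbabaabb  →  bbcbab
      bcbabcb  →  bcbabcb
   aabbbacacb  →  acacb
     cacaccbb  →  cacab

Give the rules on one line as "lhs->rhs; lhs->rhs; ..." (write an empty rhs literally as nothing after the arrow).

aab->a; bac->; bba->; ccb->

  | aaacaacaaca
  | bacccbaa => ccbaa => aa
  | bbbbb
  | cbcaabbccba => cbcabccba => cbcaba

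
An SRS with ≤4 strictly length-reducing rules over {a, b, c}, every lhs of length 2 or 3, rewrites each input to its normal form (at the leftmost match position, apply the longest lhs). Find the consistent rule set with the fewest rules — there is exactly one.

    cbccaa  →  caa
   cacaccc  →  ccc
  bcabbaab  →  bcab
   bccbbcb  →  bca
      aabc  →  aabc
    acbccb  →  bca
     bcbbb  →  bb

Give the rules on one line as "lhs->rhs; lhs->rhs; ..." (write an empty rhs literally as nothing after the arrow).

  | cbccaa => accaa => caa
  | cacaccc => caccc => ccc
  | bcabbaab => bcabab => bcab
  | bccbbcb => bcabcb => bcaba => bca

ac->; ba->; cb->a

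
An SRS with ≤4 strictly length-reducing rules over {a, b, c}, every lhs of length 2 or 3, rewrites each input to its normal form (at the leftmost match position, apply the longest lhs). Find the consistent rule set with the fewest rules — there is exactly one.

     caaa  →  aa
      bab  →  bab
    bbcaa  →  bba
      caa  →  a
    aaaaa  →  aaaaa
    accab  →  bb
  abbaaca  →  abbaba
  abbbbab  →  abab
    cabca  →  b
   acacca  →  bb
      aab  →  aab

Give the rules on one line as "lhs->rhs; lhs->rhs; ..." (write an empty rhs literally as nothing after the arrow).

  | caaa => aa
  | bab
  | bbcaa => bba
  | caa => a

ac->b; bbb->; ca->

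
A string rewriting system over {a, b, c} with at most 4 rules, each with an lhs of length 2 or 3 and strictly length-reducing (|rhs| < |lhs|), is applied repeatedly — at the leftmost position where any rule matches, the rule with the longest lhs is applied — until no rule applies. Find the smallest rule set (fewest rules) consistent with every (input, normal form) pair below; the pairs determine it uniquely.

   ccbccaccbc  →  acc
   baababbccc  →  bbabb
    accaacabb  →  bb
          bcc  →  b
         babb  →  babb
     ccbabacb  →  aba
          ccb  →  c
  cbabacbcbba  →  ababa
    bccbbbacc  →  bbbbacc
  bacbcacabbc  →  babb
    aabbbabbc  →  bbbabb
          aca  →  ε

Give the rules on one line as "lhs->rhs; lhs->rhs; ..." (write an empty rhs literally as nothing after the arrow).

  | ccbccaccbc => cccaccbc => ccaccbc => caccbc => accbc => acc
  | baababbccc => bbabbccc => bbabbcc => bbabbc => bbabb
  | accaacabb => acaacabb => aaacabb => acabb => aabb => bb
  | bcc => bc => b

aa->; bc->b; ca->a; cb->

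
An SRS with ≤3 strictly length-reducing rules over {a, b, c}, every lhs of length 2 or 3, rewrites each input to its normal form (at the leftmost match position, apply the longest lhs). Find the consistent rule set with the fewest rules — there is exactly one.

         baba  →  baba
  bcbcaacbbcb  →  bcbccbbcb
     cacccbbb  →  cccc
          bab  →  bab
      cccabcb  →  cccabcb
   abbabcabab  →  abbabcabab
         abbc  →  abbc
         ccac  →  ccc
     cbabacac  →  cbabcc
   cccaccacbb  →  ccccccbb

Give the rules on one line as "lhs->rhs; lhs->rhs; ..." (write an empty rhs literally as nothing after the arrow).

ac->c; bbb->

  | baba
  | bcbcaacbbcb => bcbcacbbcb => bcbccbbcb
  | cacccbbb => ccccbbb => cccc
  | bab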